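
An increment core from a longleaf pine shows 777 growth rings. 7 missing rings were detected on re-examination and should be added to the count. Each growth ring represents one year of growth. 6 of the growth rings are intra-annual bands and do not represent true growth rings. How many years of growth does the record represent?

Adjusted count: 777 − 6 + 7 = 778 growth rings.
One growth ring per year makes the duration 778 years.

778 years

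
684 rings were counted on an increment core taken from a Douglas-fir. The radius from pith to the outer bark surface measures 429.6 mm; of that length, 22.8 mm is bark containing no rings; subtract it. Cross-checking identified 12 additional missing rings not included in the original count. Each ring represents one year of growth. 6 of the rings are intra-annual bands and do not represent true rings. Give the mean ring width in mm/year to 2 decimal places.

0.59 mm/year

After corrections the count is 684 − 6 + 12 = 690 rings.
Net length = 429.6 − 22.8 = 406.8 mm.
406.8 mm over 690 years gives 406.8 / 690 ≈ 0.59 mm/year.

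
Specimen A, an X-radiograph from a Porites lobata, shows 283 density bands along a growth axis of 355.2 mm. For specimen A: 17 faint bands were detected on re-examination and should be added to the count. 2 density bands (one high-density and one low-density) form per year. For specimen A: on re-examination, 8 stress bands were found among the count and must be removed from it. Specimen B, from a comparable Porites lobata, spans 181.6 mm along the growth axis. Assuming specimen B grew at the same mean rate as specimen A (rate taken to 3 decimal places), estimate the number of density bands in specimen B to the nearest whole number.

Specimen A: adjusted count: 283 − 8 + 17 = 292 density bands.
Specimen A: dividing by 2 density bands per year: 292 / 2 = 146 years.
A: Extension rate ≈ 355.2 / 146 = 2.433 mm per year.
B spans 181.6 / 2.433 = 74.64 years; at 2 density bands per year that is 74.64 × 2 ≈ 149 density bands.

149 density bands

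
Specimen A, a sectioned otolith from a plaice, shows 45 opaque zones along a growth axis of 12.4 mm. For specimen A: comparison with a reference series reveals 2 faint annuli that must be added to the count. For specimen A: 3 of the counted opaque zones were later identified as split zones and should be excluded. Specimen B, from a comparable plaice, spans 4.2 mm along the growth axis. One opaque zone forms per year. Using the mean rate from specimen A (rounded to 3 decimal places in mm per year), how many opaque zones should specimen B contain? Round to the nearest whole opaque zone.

15 opaque zones

Specimen A: true opaque zone count = 45 − 3 + 2 = 44.
A: 12.4 mm over 44 years gives 12.4 / 44 ≈ 0.282 mm/yr.
B spans 4.2 / 0.282 = 14.89 years ≈ 15 opaque zones.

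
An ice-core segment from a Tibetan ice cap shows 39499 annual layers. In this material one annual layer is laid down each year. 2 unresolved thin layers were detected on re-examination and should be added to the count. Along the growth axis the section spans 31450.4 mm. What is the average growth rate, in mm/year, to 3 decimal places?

Adjusted count: 39499 + 2 = 39501 annual layers.
Mean rate = 31450.4 mm / 39501 years ≈ 0.796 mm/year.

0.796 mm/year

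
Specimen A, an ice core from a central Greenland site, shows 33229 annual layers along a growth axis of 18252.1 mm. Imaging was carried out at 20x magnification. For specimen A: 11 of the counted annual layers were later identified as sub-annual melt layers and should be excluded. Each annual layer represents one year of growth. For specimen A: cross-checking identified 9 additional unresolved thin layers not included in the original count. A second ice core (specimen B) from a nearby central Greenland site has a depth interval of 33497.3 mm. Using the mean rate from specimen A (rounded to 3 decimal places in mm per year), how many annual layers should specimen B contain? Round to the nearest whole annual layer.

61015 annual layers

Specimen A: true annual layer count = 33229 − 11 + 9 = 33227.
A: Mean rate = 18252.1 mm / 33227 years ≈ 0.549 mm per year.
B spans 33497.3 / 0.549 = 61015.12 years ≈ 61015 annual layers.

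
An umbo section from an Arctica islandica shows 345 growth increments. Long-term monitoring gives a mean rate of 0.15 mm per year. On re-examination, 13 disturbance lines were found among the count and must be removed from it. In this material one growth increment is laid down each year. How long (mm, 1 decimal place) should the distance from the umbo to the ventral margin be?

49.8 mm

Correcting the raw count gives 345 − 13 = 332 true growth increments.
332 years at 0.15 mm/year gives 0.15 × 332 = 49.8 mm.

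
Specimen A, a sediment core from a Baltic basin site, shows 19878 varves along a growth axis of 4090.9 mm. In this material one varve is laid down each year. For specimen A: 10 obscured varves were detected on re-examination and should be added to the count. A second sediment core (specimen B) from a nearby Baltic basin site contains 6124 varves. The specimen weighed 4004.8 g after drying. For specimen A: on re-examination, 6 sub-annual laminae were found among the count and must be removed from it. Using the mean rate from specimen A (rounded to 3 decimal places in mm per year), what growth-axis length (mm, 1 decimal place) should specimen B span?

Specimen A: after corrections the count is 19878 − 6 + 10 = 19882 varves.
A: Extension rate ≈ 4090.9 / 19882 = 0.206 mm per year.
B's length ≈ 0.206 × 6124 = 1261.5 mm.

1261.5 mm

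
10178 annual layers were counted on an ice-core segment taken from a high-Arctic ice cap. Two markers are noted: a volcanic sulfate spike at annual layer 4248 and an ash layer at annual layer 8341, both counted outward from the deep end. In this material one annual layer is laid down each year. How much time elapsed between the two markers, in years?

8341 − 4248 = 4093 annual layers lie between the two events.
At one annual layer per year, 4093 years elapsed between them.

4093 yr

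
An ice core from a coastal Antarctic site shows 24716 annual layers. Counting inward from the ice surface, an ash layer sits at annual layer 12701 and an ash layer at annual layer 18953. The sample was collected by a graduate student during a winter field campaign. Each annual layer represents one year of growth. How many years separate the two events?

6252 years

18953 − 12701 = 6252 annual layers lie between the two events.
At one annual layer per year, 6252 years elapsed between them.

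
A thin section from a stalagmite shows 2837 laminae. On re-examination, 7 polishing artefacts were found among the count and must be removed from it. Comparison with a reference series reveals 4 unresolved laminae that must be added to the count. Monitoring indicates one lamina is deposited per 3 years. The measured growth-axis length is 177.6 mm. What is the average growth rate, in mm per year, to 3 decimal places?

After corrections the count is 2837 − 7 + 4 = 2834 laminae.
At 3 years per lamina, 2834 × 3 = 8502 years.
177.6 mm over 8502 years gives 177.6 / 8502 ≈ 0.021 mm per year.

0.021 mm per year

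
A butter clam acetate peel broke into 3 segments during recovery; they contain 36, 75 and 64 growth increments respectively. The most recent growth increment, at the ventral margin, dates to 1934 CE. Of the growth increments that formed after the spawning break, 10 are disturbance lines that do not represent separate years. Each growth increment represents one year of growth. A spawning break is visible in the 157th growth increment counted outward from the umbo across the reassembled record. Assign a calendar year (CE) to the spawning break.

Total growth increments = 36 + 75 + 64 = 175.
175 − 157 = 18 growth increments lie beyond the spawning break toward the ventral margin.
18 − 10 false = 8 true growth increments after the spawning break.
The growth increment at the ventral margin is 1934 CE, so the spawning break dates to 1934 − 8 = 1926 CE.

1926 CE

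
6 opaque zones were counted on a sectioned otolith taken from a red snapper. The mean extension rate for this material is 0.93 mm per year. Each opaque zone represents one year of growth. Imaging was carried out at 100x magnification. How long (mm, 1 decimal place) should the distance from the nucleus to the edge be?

The record spans 6 years at 0.93 mm per year.
Length ≈ 0.93 × 6 = 5.6 mm.

5.6 mm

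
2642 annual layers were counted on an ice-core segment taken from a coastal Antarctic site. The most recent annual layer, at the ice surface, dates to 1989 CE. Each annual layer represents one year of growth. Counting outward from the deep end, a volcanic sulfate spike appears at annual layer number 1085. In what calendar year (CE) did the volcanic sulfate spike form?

432 CE

2642 − 1085 = 1557 annual layers lie beyond the volcanic sulfate spike toward the ice surface.
1989 − 1557 = 432 CE.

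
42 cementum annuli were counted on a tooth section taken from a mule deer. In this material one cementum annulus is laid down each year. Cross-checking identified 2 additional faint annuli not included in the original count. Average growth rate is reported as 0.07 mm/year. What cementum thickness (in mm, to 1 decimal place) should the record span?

Correcting the raw count gives 42 + 2 = 44 true cementum annuli.
Length ≈ 0.07 × 44 = 3.1 mm.

3.1 mm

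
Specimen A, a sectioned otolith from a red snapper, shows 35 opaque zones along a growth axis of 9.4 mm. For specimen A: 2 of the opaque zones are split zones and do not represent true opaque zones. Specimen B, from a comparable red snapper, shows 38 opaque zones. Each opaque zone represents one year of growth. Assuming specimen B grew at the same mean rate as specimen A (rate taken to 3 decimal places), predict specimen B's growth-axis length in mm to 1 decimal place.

Specimen A: correcting the raw count gives 35 − 2 = 33 true opaque zones.
A: Mean rate = 9.4 mm / 33 years ≈ 0.285 mm/yr.
For B, 0.285 mm/year × 38 years = 10.8 mm.

10.8 mm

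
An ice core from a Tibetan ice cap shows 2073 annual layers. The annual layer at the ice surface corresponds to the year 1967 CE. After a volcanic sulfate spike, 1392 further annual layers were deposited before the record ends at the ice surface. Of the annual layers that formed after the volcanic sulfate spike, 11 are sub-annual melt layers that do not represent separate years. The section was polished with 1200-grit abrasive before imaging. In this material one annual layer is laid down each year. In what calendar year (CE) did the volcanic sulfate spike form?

586 CE

1392 annual layers post-date the volcanic sulfate spike.
Excluding 11 false annual layers: 1392 − 11 = 1381.
Counting back 1381 years from 1967 CE places the volcanic sulfate spike in 1967 − 1381 = 586 CE.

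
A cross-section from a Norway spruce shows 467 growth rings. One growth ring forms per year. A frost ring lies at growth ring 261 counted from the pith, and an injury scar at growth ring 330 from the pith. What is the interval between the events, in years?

69 years

The two markers are separated by 330 − 261 = 69 growth rings.
One growth ring per year makes the interval 69 years.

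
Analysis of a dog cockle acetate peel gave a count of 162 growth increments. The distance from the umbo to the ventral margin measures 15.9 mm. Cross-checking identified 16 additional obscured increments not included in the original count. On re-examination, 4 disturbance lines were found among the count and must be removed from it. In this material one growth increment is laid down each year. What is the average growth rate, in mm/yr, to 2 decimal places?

After corrections the count is 162 − 4 + 16 = 174 growth increments.
Mean rate = 15.9 mm / 174 years ≈ 0.09 mm/yr.

0.09 mm/yr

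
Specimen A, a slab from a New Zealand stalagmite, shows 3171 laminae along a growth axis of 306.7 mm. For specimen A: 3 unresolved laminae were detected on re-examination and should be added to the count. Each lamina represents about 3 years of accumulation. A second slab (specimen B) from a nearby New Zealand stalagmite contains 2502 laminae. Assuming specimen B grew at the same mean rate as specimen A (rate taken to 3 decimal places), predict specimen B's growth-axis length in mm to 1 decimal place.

Specimen A: correcting the raw count gives 3171 + 3 = 3174 true laminae.
Specimen A: 3174 laminae at 3 years each span 3174 × 3 = 9522 years.
A: Extension rate ≈ 306.7 / 9522 = 0.032 mm/year.
Specimen B: multiplying by 3 years per lamina: 2502 × 3 = 7506 years. For B, 0.032 mm/year × 7506 years = 240.2 mm.

240.2 mm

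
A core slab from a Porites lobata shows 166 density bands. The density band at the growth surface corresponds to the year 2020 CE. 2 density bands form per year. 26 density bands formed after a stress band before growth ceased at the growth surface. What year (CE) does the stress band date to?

26 density bands formed after the stress band.
Dividing by 2 density bands per year: 26 / 2 = 13 years.
Counting back 13 years from 2020 CE places the stress band in 2020 − 13 = 2007 CE.

2007 CE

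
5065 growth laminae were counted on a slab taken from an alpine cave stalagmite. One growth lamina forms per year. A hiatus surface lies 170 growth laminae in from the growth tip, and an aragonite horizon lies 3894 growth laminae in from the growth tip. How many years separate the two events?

Separation: 3894 − 170 = 3724 growth laminae.
At one growth lamina per year, 3724 years elapsed between them.

3724 years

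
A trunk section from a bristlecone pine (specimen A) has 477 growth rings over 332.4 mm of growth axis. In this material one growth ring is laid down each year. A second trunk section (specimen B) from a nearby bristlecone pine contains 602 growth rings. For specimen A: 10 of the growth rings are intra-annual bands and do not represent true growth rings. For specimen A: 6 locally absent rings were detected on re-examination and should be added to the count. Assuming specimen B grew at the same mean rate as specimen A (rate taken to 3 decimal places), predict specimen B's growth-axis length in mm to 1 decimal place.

Specimen A: adjusted count: 477 − 10 + 6 = 473 growth rings.
A: 332.4 mm over 473 years gives 332.4 / 473 ≈ 0.703 mm/year.
Length of B = 0.703 × 602 = 423.2 mm.

423.2 mm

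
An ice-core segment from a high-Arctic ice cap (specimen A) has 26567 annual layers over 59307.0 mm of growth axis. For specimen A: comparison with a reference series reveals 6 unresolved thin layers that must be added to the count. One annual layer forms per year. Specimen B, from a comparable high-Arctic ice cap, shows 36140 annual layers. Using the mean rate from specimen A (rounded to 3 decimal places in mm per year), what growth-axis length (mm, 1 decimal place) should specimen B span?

Specimen A: after corrections the count is 26567 + 6 = 26573 annual layers.
A: 59307.0 mm over 26573 years gives 59307.0 / 26573 ≈ 2.232 mm/yr.
B's length ≈ 2.232 × 36140 = 80664.5 mm.

80664.5 mm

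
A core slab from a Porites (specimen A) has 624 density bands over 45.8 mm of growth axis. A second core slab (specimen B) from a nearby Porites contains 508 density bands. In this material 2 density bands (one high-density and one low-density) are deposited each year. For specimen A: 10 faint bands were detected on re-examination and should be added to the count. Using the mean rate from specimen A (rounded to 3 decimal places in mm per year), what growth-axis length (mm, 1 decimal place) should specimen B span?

36.6 mm

Specimen A: correcting the raw count gives 624 + 10 = 634 true density bands.
Specimen A: dividing by 2 density bands per year: 634 / 2 = 317 years.
A: Mean rate = 45.8 mm / 317 years ≈ 0.144 mm per year.
Specimen B: with 2 density bands per year, 508 / 2 = 254 years. B's length ≈ 0.144 × 254 = 36.6 mm.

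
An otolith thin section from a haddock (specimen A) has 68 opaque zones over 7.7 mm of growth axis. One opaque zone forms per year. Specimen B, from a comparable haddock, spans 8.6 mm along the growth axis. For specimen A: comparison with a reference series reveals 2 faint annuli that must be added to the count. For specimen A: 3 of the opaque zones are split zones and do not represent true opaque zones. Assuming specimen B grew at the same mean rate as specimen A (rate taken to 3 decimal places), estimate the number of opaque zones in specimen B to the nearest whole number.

75 opaque zones

Specimen A: correcting the raw count gives 68 − 3 + 2 = 67 true opaque zones.
A: Extension rate ≈ 7.7 / 67 = 0.115 mm/year.
For B, 8.6 / 0.115 = 74.78 years ≈ 75 opaque zones.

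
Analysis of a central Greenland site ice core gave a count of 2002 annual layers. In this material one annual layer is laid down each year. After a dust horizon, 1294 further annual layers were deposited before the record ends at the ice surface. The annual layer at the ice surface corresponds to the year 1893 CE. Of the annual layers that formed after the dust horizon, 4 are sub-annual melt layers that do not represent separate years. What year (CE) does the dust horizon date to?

There are 1294 annual layers younger than the dust horizon.
Removing the 4 false annual layers leaves 1294 − 4 = 1290 true annual layers beyond the dust horizon.
Counting back 1290 years from 1893 CE places the dust horizon in 1893 − 1290 = 603 CE.

603 CE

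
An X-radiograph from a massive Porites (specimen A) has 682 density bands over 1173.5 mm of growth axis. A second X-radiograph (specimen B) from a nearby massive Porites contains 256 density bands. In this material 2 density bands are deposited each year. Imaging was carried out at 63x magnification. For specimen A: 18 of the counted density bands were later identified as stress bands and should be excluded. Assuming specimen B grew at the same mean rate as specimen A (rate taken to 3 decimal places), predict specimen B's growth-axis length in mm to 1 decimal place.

Specimen A: true density band count = 682 − 18 = 664.
Specimen A: 664 density bands at 2 per year is 664 / 2 = 332 years.
A: Extension rate ≈ 1173.5 / 332 = 3.535 mm/year.
Specimen B: dividing by 2 density bands per year: 256 / 2 = 128 years. Length of B = 3.535 × 128 = 452.5 mm.

452.5 mm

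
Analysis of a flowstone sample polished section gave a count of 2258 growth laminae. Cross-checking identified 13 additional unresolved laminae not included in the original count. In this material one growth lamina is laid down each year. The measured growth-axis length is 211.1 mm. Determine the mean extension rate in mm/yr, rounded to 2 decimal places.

0.09 mm/yr

Adjusted count: 2258 + 13 = 2271 growth laminae.
211.1 mm over 2271 years gives 211.1 / 2271 ≈ 0.09 mm/yr.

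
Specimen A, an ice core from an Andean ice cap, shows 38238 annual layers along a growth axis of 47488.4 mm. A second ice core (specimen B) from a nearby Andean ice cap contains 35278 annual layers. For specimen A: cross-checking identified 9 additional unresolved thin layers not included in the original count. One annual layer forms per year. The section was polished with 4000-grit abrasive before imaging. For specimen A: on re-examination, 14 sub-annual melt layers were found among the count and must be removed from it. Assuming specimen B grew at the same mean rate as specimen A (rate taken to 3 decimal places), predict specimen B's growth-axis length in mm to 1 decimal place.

43815.3 mm

Specimen A: adjusted count: 38238 − 14 + 9 = 38233 annual layers.
A: Mean rate = 47488.4 mm / 38233 years ≈ 1.242 mm/yr.
B's length ≈ 1.242 × 35278 = 43815.3 mm.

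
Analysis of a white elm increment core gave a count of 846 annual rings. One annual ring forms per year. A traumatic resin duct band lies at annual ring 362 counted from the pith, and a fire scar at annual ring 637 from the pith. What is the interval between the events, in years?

The two markers are separated by 637 − 362 = 275 annual rings.
That is 275 years at one annual ring per year.

275 years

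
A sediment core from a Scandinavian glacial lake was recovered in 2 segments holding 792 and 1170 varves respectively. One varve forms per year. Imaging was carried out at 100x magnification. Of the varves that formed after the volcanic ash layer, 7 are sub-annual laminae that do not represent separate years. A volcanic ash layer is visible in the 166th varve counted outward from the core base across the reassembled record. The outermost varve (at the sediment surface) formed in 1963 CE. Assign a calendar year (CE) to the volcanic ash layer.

174 CE

Total varves = 792 + 1170 = 1962.
Between varve 166 and the sediment surface there are 1962 − 166 = 1796 varves.
Removing the 7 false varves leaves 1796 − 7 = 1789 true varves beyond the volcanic ash layer.
1963 − 1789 = 174 CE.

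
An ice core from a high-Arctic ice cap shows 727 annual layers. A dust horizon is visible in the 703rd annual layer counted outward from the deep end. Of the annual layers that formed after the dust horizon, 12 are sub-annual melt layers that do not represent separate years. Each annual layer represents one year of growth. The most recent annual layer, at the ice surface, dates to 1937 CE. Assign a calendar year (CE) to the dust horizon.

Between annual layer 703 and the ice surface there are 727 − 703 = 24 annual layers.
Removing the 12 false annual layers leaves 24 − 12 = 12 true annual layers beyond the dust horizon.
Counting back 12 years from 1937 CE places the dust horizon in 1937 − 12 = 1925 CE.

1925 CE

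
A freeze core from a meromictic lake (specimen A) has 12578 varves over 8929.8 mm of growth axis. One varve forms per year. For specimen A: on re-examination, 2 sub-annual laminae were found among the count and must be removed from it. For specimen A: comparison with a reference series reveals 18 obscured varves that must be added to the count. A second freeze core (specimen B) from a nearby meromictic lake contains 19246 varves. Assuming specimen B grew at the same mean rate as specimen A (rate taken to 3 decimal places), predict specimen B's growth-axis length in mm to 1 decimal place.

13645.4 mm

Specimen A: true varve count = 12578 − 2 + 18 = 12594.
A: Mean rate = 8929.8 mm / 12594 years ≈ 0.709 mm/year.
B's length ≈ 0.709 × 19246 = 13645.4 mm.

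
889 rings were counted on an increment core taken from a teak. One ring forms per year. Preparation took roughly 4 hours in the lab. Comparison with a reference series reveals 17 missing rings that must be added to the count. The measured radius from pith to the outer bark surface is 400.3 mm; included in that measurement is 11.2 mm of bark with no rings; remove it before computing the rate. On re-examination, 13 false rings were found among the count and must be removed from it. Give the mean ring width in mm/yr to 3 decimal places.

True ring count = 889 − 13 + 17 = 893.
Net length = 400.3 − 11.2 = 389.1 mm.
389.1 mm over 893 years gives 389.1 / 893 ≈ 0.436 mm/yr.

0.436 mm/yr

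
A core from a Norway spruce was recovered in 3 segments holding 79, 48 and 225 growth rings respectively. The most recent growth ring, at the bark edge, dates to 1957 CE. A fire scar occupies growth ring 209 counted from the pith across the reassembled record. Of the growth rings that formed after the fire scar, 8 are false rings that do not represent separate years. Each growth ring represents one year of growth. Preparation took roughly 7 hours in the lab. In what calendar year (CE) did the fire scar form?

Total growth rings = 79 + 48 + 225 = 352.
The fire scar sits at growth ring 209 from the pith, so 352 − 209 = 143 growth rings formed after it.
143 − 8 false = 135 true growth rings after the fire scar.
1957 − 135 = 1822 CE.

1822 CE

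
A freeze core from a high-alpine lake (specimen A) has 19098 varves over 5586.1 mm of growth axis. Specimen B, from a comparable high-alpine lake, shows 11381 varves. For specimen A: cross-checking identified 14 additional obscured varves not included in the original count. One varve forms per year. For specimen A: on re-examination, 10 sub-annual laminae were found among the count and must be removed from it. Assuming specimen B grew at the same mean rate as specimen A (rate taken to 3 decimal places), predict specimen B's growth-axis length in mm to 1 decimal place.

Specimen A: correcting the raw count gives 19098 − 10 + 14 = 19102 true varves.
A: 5586.1 mm over 19102 years gives 5586.1 / 19102 ≈ 0.292 mm per year.
Length of B = 0.292 × 11381 = 3323.3 mm.

3323.3 mm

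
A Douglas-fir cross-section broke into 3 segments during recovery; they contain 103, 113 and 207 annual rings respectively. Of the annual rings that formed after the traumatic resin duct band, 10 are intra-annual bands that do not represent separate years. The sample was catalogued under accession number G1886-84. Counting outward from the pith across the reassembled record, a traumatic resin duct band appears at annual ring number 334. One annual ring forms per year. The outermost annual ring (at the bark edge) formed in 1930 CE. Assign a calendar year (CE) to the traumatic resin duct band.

Total annual rings = 103 + 113 + 207 = 423.
Between annual ring 334 and the bark edge there are 423 − 334 = 89 annual rings.
Excluding 10 false annual rings: 89 − 10 = 79.
The annual ring at the bark edge is 1930 CE, so the traumatic resin duct band dates to 1930 − 79 = 1851 CE.

1851 CE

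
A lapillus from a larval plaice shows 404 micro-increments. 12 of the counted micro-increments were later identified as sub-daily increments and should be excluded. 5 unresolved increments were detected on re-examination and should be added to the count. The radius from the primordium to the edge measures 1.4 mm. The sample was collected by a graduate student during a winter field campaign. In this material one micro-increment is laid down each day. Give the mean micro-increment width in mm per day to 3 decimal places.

0.004 mm per day

True micro-increment count = 404 − 12 + 5 = 397.
Mean rate = 1.4 mm / 397 days ≈ 0.004 mm per day.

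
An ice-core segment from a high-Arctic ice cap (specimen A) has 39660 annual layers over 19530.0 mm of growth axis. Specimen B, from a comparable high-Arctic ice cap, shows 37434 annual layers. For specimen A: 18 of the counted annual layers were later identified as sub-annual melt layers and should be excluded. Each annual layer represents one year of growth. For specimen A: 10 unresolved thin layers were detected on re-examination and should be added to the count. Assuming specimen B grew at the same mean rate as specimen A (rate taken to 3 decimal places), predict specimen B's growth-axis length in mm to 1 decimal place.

18455.0 mm

Specimen A: adjusted count: 39660 − 18 + 10 = 39652 annual layers.
A: Extension rate ≈ 19530.0 / 39652 = 0.493 mm/year.
Length of B = 0.493 × 37434 = 18455.0 mm.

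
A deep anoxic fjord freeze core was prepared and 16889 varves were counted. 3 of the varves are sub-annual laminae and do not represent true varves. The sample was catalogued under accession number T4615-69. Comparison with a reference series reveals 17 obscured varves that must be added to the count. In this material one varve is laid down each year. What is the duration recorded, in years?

16903 yr

True varve count = 16889 − 3 + 17 = 16903.
One varve per year makes the duration 16903 years.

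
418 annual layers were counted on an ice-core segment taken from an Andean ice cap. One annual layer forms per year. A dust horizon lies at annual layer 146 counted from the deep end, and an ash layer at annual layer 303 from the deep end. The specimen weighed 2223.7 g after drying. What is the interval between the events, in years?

Separation: 303 − 146 = 157 annual layers.
One annual layer per year makes the interval 157 years.

157 yr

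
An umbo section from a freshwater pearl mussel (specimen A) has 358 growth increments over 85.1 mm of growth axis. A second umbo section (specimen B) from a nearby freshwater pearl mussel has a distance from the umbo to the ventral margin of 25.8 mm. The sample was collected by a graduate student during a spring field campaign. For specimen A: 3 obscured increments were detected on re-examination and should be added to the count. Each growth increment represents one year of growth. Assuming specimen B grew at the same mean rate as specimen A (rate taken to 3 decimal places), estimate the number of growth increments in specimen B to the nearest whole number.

Specimen A: correcting the raw count gives 358 + 3 = 361 true growth increments.
A: Mean rate = 85.1 mm / 361 years ≈ 0.236 mm/year.
B spans 25.8 / 0.236 = 109.32 years ≈ 109 growth increments.

109 growth increments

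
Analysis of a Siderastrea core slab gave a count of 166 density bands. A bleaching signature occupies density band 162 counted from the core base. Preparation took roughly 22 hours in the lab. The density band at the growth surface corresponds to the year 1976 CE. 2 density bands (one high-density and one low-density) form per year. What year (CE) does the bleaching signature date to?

The bleaching signature sits at density band 162 from the core base, so 166 − 162 = 4 density bands formed after it.
4 density bands at 2 per year is 4 / 2 = 2 years.
Counting back 2 years from 1976 CE places the bleaching signature in 1976 − 2 = 1974 CE.

1974 CE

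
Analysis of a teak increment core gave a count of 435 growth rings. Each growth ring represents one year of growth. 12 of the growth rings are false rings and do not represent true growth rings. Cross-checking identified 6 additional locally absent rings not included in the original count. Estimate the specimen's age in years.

429 years

After corrections the count is 435 − 12 + 6 = 429 growth rings.
With a one-to-one growth ring periodicity this is 429 years.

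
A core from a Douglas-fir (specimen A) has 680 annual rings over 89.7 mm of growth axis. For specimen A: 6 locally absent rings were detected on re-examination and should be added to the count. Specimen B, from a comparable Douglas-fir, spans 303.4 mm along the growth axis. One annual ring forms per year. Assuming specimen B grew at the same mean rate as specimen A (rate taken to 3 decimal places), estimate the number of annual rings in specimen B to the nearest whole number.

2316 annual rings

Specimen A: after corrections the count is 680 + 6 = 686 annual rings.
A: 89.7 mm over 686 years gives 89.7 / 686 ≈ 0.131 mm/yr.
Specimen B: 303.4 mm / 0.131 mm per year = 2316.03 years ≈ 2316 annual rings.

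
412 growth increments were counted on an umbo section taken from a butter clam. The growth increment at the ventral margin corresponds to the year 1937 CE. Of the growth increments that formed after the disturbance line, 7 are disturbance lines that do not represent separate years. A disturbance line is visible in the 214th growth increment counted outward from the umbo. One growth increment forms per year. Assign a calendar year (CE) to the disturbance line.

Between growth increment 214 and the ventral margin there are 412 − 214 = 198 growth increments.
198 − 7 false = 191 true growth increments after the disturbance line.
Counting back 191 years from 1937 CE places the disturbance line in 1937 − 191 = 1746 CE.

1746 CE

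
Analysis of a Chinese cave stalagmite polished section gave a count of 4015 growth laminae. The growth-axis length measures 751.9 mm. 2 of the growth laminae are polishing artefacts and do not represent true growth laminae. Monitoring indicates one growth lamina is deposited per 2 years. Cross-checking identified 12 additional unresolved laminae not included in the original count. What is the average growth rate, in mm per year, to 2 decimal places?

0.09 mm per year

Adjusted count: 4015 − 2 + 12 = 4025 growth laminae.
4025 growth laminae at 2 years each span 4025 × 2 = 8050 years.
Mean rate = 751.9 mm / 8050 years ≈ 0.09 mm per year.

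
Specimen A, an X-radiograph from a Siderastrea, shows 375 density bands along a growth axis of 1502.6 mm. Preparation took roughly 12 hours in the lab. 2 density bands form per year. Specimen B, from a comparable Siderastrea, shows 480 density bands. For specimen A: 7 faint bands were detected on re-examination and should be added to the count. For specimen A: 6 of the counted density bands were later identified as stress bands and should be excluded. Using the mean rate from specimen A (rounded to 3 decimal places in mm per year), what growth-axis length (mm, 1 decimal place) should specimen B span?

Specimen A: true density band count = 375 − 6 + 7 = 376.
Specimen A: 376 density bands at 2 per year is 376 / 2 = 188 years.
A: Mean rate = 1502.6 mm / 188 years ≈ 7.993 mm per year.
Specimen B: dividing by 2 density bands per year: 480 / 2 = 240 years. B's length ≈ 7.993 × 240 = 1918.3 mm.

1918.3 mm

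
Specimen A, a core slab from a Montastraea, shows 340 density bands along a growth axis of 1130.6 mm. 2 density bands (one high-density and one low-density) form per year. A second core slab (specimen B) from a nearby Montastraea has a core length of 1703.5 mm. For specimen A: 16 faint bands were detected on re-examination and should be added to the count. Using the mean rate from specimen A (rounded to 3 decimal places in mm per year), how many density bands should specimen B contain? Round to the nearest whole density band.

Specimen A: true density band count = 340 + 16 = 356.
Specimen A: dividing by 2 density bands per year: 356 / 2 = 178 years.
A: Mean rate = 1130.6 mm / 178 years ≈ 6.352 mm/year.
Specimen B: 1703.5 mm / 6.352 mm per year = 268.18 years; at 2 density bands per year that is 268.18 × 2 ≈ 536 density bands.

536 density bands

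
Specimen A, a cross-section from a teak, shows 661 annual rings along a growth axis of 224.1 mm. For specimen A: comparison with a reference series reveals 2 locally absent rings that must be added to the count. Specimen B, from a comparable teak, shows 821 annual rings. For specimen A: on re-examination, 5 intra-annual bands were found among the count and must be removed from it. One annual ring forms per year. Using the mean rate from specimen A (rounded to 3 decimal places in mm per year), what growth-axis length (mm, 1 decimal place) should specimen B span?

280.0 mm

Specimen A: after corrections the count is 661 − 5 + 2 = 658 annual rings.
A: 224.1 mm over 658 years gives 224.1 / 658 ≈ 0.341 mm/yr.
For B, 0.341 mm/year × 821 years = 280.0 mm.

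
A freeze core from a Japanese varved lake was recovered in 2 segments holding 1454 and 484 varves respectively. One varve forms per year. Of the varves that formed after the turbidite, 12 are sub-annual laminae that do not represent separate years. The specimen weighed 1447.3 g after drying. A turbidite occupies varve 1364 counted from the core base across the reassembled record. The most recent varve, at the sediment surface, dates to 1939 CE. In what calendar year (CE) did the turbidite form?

1377 CE

Total varves = 1454 + 484 = 1938.
The turbidite sits at varve 1364 from the core base, so 1938 − 1364 = 574 varves formed after it.
Excluding 12 false varves: 574 − 12 = 562.
1939 − 562 = 1377 CE.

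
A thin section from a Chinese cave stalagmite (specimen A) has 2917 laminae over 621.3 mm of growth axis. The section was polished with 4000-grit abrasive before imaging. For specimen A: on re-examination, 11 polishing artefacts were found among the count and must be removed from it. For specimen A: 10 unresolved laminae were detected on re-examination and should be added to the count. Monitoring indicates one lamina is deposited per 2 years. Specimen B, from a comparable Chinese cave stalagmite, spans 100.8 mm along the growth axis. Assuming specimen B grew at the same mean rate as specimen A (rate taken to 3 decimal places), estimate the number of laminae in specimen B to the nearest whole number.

471 laminae

Specimen A: true lamina count = 2917 − 11 + 10 = 2916.
Specimen A: at 2 years per lamina, 2916 × 2 = 5832 years.
A: Mean rate = 621.3 mm / 5832 years ≈ 0.107 mm/yr.
Specimen B: 100.8 mm / 0.107 mm per year = 942.06 years; at 2 years per lamina that is 942.06 / 2 ≈ 471 laminae.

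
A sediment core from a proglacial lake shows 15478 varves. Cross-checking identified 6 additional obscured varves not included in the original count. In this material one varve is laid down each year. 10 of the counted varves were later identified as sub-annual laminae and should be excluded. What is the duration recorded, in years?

15474 yr

Adjusted count: 15478 − 10 + 6 = 15474 varves.
One varve per year makes the duration 15474 years.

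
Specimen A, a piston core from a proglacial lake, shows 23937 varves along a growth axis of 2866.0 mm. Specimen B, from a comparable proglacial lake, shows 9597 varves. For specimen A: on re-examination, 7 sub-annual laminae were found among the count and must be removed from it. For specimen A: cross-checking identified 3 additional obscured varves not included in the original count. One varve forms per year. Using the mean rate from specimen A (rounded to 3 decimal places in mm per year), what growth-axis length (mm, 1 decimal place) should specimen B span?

1151.6 mm

Specimen A: true varve count = 23937 − 7 + 3 = 23933.
A: Extension rate ≈ 2866.0 / 23933 = 0.120 mm per year.
For B, 0.120 mm/year × 9597 years = 1151.6 mm.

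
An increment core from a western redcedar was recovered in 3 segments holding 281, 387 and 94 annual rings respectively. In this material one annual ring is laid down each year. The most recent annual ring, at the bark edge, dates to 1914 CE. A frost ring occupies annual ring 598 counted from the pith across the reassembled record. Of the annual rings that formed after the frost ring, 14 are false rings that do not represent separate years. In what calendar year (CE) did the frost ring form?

1764 CE

Total annual rings = 281 + 387 + 94 = 762.
762 − 598 = 164 annual rings lie beyond the frost ring toward the bark edge.
Removing the 14 false annual rings leaves 164 − 14 = 150 true annual rings beyond the frost ring.
The annual ring at the bark edge is 1914 CE, so the frost ring dates to 1914 − 150 = 1764 CE.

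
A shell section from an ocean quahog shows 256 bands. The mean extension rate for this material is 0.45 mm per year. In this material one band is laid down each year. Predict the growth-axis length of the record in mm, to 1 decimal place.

115.2 mm

The record spans 256 years at 0.45 mm per year.
256 years at 0.45 mm/year gives 0.45 × 256 = 115.2 mm.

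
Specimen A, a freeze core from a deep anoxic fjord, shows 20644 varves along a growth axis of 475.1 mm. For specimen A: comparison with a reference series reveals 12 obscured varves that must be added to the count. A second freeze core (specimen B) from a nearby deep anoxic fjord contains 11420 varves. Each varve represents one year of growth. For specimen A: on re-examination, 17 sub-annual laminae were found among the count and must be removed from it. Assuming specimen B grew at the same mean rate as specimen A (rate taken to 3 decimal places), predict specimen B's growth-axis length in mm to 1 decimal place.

262.7 mm

Specimen A: correcting the raw count gives 20644 − 17 + 12 = 20639 true varves.
A: 475.1 mm over 20639 years gives 475.1 / 20639 ≈ 0.023 mm/yr.
For B, 0.023 mm/year × 11420 years = 262.7 mm.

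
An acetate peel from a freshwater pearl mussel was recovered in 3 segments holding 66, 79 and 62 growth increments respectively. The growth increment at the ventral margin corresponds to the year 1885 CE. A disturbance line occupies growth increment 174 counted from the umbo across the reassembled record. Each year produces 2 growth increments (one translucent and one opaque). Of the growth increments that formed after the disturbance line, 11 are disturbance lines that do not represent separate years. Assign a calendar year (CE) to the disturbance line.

Total growth increments = 66 + 79 + 62 = 207.
207 − 174 = 33 growth increments lie beyond the disturbance line toward the ventral margin.
Removing the 11 false growth increments leaves 33 − 11 = 22 true growth increments beyond the disturbance line.
22 growth increments at 2 per year is 22 / 2 = 11 years.
The growth increment at the ventral margin is 1885 CE, so the disturbance line dates to 1885 − 11 = 1874 CE.

1874 CE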